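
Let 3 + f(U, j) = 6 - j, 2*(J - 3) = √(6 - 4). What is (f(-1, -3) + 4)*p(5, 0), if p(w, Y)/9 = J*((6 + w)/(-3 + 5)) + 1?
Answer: 1575 + 495*√2/2 ≈ 1925.0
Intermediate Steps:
J = 3 + √2/2 (J = 3 + √(6 - 4)/2 = 3 + √2/2 ≈ 3.7071)
f(U, j) = 3 - j (f(U, j) = -3 + (6 - j) = 3 - j)
p(w, Y) = 9 + 9*(3 + w/2)*(3 + √2/2) (p(w, Y) = 9*((3 + √2/2)*((6 + w)/(-3 + 5)) + 1) = 9*((3 + √2/2)*((6 + w)/2) + 1) = 9*((3 + √2/2)*((6 + w)*(½)) + 1) = 9*((3 + √2/2)*(3 + w/2) + 1) = 9*((3 + w/2)*(3 + √2/2) + 1) = 9*(1 + (3 + w/2)*(3 + √2/2)) = 9 + 9*(3 + w/2)*(3 + √2/2))
(f(-1, -3) + 4)*p(5, 0) = ((3 - 1*(-3)) + 4)*(90 + 27*√2/2 + (9/4)*5*(6 + √2)) = ((3 + 3) + 4)*(90 + 27*√2/2 + (135/2 + 45*√2/4)) = (6 + 4)*(315/2 + 99*√2/4) = 10*(315/2 + 99*√2/4) = 1575 + 495*√2/2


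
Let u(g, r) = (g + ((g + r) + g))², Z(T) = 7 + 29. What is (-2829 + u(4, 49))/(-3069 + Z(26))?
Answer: -892/3033 ≈ -0.29410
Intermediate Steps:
Z(T) = 36
u(g, r) = (r + 3*g)² (u(g, r) = (g + (r + 2*g))² = (r + 3*g)²)
(-2829 + u(4, 49))/(-3069 + Z(26)) = (-2829 + (49 + 3*4)²)/(-3069 + 36) = (-2829 + (49 + 12)²)/(-3033) = (-2829 + 61²)*(-1/3033) = (-2829 + 3721)*(-1/3033) = 892*(-1/3033) = -892/3033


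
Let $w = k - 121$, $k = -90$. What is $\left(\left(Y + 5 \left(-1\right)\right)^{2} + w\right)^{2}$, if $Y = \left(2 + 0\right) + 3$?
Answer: $44521$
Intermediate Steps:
$Y = 5$ ($Y = 2 + 3 = 5$)
$w = -211$ ($w = -90 - 121 = -211$)
$\left(\left(Y + 5 \left(-1\right)\right)^{2} + w\right)^{2} = \left(\left(5 + 5 \left(-1\right)\right)^{2} - 211\right)^{2} = \left(\left(5 - 5\right)^{2} - 211\right)^{2} = \left(0^{2} - 211\right)^{2} = \left(0 - 211\right)^{2} = \left(-211\right)^{2} = 44521$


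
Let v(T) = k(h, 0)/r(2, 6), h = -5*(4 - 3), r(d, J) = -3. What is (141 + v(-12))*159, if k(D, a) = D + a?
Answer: 22684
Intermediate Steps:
h = -5 (h = -5*1 = -5)
v(T) = 5/3 (v(T) = (-5 + 0)/(-3) = -5*(-⅓) = 5/3)
(141 + v(-12))*159 = (141 + 5/3)*159 = (428/3)*159 = 22684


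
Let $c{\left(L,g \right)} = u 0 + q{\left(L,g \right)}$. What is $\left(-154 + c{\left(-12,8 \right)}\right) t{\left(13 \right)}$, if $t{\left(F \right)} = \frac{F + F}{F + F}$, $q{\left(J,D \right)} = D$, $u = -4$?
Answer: $-146$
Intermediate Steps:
$c{\left(L,g \right)} = g$ ($c{\left(L,g \right)} = \left(-4\right) 0 + g = 0 + g = g$)
$t{\left(F \right)} = 1$ ($t{\left(F \right)} = \frac{2 F}{2 F} = 2 F \frac{1}{2 F} = 1$)
$\left(-154 + c{\left(-12,8 \right)}\right) t{\left(13 \right)} = \left(-154 + 8\right) 1 = \left(-146\right) 1 = -146$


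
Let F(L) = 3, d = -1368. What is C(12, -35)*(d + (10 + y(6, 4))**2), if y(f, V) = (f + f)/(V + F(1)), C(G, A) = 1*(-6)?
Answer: 361848/49 ≈ 7384.7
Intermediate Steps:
C(G, A) = -6
y(f, V) = 2*f/(3 + V) (y(f, V) = (f + f)/(V + 3) = (2*f)/(3 + V) = 2*f/(3 + V))
C(12, -35)*(d + (10 + y(6, 4))**2) = -6*(-1368 + (10 + 2*6/(3 + 4))**2) = -6*(-1368 + (10 + 2*6/7)**2) = -6*(-1368 + (10 + 2*6*(1/7))**2) = -6*(-1368 + (10 + 12/7)**2) = -6*(-1368 + (82/7)**2) = -6*(-1368 + 6724/49) = -6*(-60308/49) = 361848/49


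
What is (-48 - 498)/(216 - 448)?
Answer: 273/116 ≈ 2.3534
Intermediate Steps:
(-48 - 498)/(216 - 448) = -546/(-232) = -546*(-1/232) = 273/116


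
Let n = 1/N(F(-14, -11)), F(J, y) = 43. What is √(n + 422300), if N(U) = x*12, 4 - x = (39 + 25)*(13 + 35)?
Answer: √35774560034499/9204 ≈ 649.85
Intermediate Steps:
x = -3068 (x = 4 - (39 + 25)*(13 + 35) = 4 - 64*48 = 4 - 1*3072 = 4 - 3072 = -3068)
N(U) = -36816 (N(U) = -3068*12 = -36816)
n = -1/36816 (n = 1/(-36816) = -1/36816 ≈ -2.7162e-5)
√(n + 422300) = √(-1/36816 + 422300) = √(15547396799/36816) = √35774560034499/9204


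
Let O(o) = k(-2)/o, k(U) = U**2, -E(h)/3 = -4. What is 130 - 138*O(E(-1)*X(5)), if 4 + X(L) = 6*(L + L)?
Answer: 3617/28 ≈ 129.18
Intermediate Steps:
E(h) = 12 (E(h) = -3*(-4) = 12)
X(L) = -4 + 12*L (X(L) = -4 + 6*(L + L) = -4 + 6*(2*L) = -4 + 12*L)
O(o) = 4/o (O(o) = (-2)**2/o = 4/o)
130 - 138*O(E(-1)*X(5)) = 130 - 552/(12*(-4 + 12*5)) = 130 - 552/(12*(-4 + 60)) = 130 - 552/(12*56) = 130 - 552/672 = 130 - 138*1/168 = 130 - 23/28 = 3617/28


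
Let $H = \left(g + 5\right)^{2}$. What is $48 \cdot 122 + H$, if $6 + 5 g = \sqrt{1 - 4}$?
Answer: $\frac{146758}{25} + \frac{38 i \sqrt{3}}{25} \approx 5870.3 + 2.6327 i$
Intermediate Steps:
$g = - \frac{6}{5} + \frac{i \sqrt{3}}{5}$ ($g = - \frac{6}{5} + \frac{\sqrt{1 - 4}}{5} = - \frac{6}{5} + \frac{\sqrt{-3}}{5} = - \frac{6}{5} + \frac{i \sqrt{3}}{5} \approx -1.2 + 0.34641 i$)
$H = \left(\frac{19}{5} + \frac{i \sqrt{3}}{5}\right)^{2}$ ($H = \left(\left(- \frac{6}{5} + \frac{i \sqrt{3}}{5}\right) + 5\right)^{2} = \left(\frac{19}{5} + \frac{i \sqrt{3}}{5}\right)^{2} \approx 14.32 + 2.6327 i$)
$48 \cdot 122 + H = 48 \cdot 122 + \frac{\left(19 + i \sqrt{3}\right)^{2}}{25} = 5856 + \frac{\left(19 + i \sqrt{3}\right)^{2}}{25}$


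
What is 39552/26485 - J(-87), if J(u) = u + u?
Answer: 4647942/26485 ≈ 175.49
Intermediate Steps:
J(u) = 2*u
39552/26485 - J(-87) = 39552/26485 - 2*(-87) = 39552*(1/26485) - 1*(-174) = 39552/26485 + 174 = 4647942/26485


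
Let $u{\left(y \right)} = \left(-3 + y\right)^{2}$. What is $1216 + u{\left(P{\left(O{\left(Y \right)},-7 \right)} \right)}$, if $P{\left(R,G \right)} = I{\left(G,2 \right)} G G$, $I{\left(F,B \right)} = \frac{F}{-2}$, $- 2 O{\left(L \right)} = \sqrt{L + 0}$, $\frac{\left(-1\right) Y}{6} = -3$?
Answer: $\frac{118433}{4} \approx 29608.0$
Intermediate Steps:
$Y = 18$ ($Y = \left(-6\right) \left(-3\right) = 18$)
$O{\left(L \right)} = - \frac{\sqrt{L}}{2}$ ($O{\left(L \right)} = - \frac{\sqrt{L + 0}}{2} = - \frac{\sqrt{L}}{2}$)
$I{\left(F,B \right)} = - \frac{F}{2}$ ($I{\left(F,B \right)} = F \left(- \frac{1}{2}\right) = - \frac{F}{2}$)
$P{\left(R,G \right)} = - \frac{G^{3}}{2}$ ($P{\left(R,G \right)} = - \frac{G}{2} G G = - \frac{G^{2}}{2} G = - \frac{G^{3}}{2}$)
$1216 + u{\left(P{\left(O{\left(Y \right)},-7 \right)} \right)} = 1216 + \left(-3 - \frac{\left(-7\right)^{3}}{2}\right)^{2} = 1216 + \left(-3 - - \frac{343}{2}\right)^{2} = 1216 + \left(-3 + \frac{343}{2}\right)^{2} = 1216 + \left(\frac{337}{2}\right)^{2} = 1216 + \frac{113569}{4} = \frac{118433}{4}$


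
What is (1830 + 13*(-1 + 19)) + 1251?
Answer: 3315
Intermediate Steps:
(1830 + 13*(-1 + 19)) + 1251 = (1830 + 13*18) + 1251 = (1830 + 234) + 1251 = 2064 + 1251 = 3315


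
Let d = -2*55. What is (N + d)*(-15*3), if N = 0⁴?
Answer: 4950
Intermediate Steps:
d = -110
N = 0
(N + d)*(-15*3) = (0 - 110)*(-15*3) = -110*(-45) = 4950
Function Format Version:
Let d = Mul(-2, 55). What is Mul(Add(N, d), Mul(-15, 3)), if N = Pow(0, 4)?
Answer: 4950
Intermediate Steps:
d = -110
N = 0
Mul(Add(N, d), Mul(-15, 3)) = Mul(Add(0, -110), Mul(-15, 3)) = Mul(-110, -45) = 4950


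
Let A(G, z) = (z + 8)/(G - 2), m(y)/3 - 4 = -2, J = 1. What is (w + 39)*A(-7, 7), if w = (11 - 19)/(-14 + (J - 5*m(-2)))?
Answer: -8425/129 ≈ -65.310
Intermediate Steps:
m(y) = 6 (m(y) = 12 + 3*(-2) = 12 - 6 = 6)
A(G, z) = (8 + z)/(-2 + G)
w = 8/43 (w = (11 - 19)/(-14 + (1 - 5*6)) = -8/(-14 + (1 - 30)) = -8/(-14 - 29) = -8/(-43) = -8*(-1/43) = 8/43 ≈ 0.18605)
(w + 39)*A(-7, 7) = (8/43 + 39)*((8 + 7)/(-2 - 7)) = 1685*(15/(-9))/43 = 1685*(-⅑*15)/43 = (1685/43)*(-5/3) = -8425/129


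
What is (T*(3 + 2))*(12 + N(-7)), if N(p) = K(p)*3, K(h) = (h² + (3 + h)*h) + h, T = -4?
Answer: -4440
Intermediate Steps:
K(h) = h + h² + h*(3 + h) (K(h) = (h² + h*(3 + h)) + h = h + h² + h*(3 + h))
N(p) = 6*p*(2 + p) (N(p) = (2*p*(2 + p))*3 = 6*p*(2 + p))
(T*(3 + 2))*(12 + N(-7)) = (-4*(3 + 2))*(12 + 6*(-7)*(2 - 7)) = (-4*5)*(12 + 6*(-7)*(-5)) = -20*(12 + 210) = -20*222 = -4440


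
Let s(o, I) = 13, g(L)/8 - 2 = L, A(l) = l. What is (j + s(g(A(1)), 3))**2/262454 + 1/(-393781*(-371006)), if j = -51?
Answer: 105480672212519/19171623483672722 ≈ 0.0055019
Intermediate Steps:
g(L) = 16 + 8*L
(j + s(g(A(1)), 3))**2/262454 + 1/(-393781*(-371006)) = (-51 + 13)**2/262454 + 1/(-393781*(-371006)) = (-38)**2*(1/262454) - 1/393781*(-1/371006) = 1444*(1/262454) + 1/146095113686 = 722/131227 + 1/146095113686 = 105480672212519/19171623483672722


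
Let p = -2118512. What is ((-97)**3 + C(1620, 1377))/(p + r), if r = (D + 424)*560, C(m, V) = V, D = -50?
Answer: 56956/119317 ≈ 0.47735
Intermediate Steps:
r = 209440 (r = (-50 + 424)*560 = 374*560 = 209440)
((-97)**3 + C(1620, 1377))/(p + r) = ((-97)**3 + 1377)/(-2118512 + 209440) = (-912673 + 1377)/(-1909072) = -911296*(-1/1909072) = 56956/119317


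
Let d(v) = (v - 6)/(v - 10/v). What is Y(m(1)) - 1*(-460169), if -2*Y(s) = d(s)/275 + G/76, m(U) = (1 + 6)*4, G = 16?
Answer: 84590546809/183825 ≈ 4.6017e+5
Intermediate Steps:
d(v) = (-6 + v)/(v - 10/v)
m(U) = 28 (m(U) = 7*4 = 28)
Y(s) = -2/19 - s*(-6 + s)/(550*(-10 + s²)) (Y(s) = -((s*(-6 + s)/(-10 + s²))/275 + 16/76)/2 = -((s*(-6 + s)/(-10 + s²))*(1/275) + 16*(1/76))/2 = -(s*(-6 + s)/(275*(-10 + s²)) + 4/19)/2 = -(4/19 + s*(-6 + s)/(275*(-10 + s²)))/2 = -2/19 - s*(-6 + s)/(550*(-10 + s²)))
Y(m(1)) - 1*(-460169) = (11000 - 1119*28² + 114*28)/(10450*(-10 + 28²)) - 1*(-460169) = (11000 - 1119*784 + 3192)/(10450*(-10 + 784)) + 460169 = (1/10450)*(11000 - 877296 + 3192)/774 + 460169 = (1/10450)*(1/774)*(-863104) + 460169 = -19616/183825 + 460169 = 84590546809/183825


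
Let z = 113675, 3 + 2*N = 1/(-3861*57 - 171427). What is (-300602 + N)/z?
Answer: -235374945329/89008434400 ≈ -2.6444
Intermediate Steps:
N = -1174513/783008 (N = -3/2 + 1/(2*(-3861*57 - 171427)) = -3/2 + 1/(2*(-220077 - 171427)) = -3/2 + (½)/(-391504) = -3/2 + (½)*(-1/391504) = -3/2 - 1/783008 = -1174513/783008 ≈ -1.5000)
(-300602 + N)/z = (-300602 - 1174513/783008)/113675 = -235374945329/783008*1/113675 = -235374945329/89008434400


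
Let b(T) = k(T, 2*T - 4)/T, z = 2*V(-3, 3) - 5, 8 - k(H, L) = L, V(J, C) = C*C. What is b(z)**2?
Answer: 196/169 ≈ 1.1598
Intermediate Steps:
V(J, C) = C**2
k(H, L) = 8 - L
z = 13 (z = 2*3**2 - 5 = 2*9 - 5 = 18 - 5 = 13)
b(T) = (12 - 2*T)/T (b(T) = (8 - (2*T - 4))/T = (8 - (-4 + 2*T))/T = (8 + (4 - 2*T))/T = (12 - 2*T)/T)
b(z)**2 = (-2 + 12/13)**2 = (-14/13)**2 = 196/169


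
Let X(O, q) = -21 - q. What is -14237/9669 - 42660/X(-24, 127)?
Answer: 102593116/357753 ≈ 286.77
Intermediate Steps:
-14237/9669 - 42660/X(-24, 127) = -14237/9669 - 42660/(-21 - 1*127) = -14237*1/9669 - 42660/(-21 - 127) = -14237/9669 - 42660/(-148) = -14237/9669 - 42660*(-1/148) = -14237/9669 + 10665/37 = 102593116/357753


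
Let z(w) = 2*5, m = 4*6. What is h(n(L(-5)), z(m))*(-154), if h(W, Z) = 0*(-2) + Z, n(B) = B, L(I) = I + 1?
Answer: -1540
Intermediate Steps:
m = 24
L(I) = 1 + I
z(w) = 10
h(W, Z) = Z (h(W, Z) = 0 + Z = Z)
h(n(L(-5)), z(m))*(-154) = 10*(-154) = -1540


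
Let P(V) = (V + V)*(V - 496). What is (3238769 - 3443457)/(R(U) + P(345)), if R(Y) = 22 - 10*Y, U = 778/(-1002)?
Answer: 51274344/26092139 ≈ 1.9651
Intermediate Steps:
U = -389/501 (U = 778*(-1/1002) = -389/501 ≈ -0.77645)
P(V) = 2*V*(-496 + V) (P(V) = (2*V)*(-496 + V) = 2*V*(-496 + V))
(3238769 - 3443457)/(R(U) + P(345)) = (3238769 - 3443457)/((22 - 10*(-389/501)) + 2*345*(-496 + 345)) = -204688/((22 + 3890/501) + 2*345*(-151)) = -204688/(14912/501 - 104190) = -204688/(-52184278/501) = -204688*(-501/52184278) = 51274344/26092139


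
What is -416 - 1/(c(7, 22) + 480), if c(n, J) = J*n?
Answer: -263745/634 ≈ -416.00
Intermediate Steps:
-416 - 1/(c(7, 22) + 480) = -416 - 1/(22*7 + 480) = -416 - 1/(154 + 480) = -416 - 1/634 = -263745/634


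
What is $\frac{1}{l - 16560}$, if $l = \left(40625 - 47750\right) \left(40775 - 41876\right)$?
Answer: $\frac{1}{7828065} \approx 1.2775 \cdot 10^{-7}$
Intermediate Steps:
$l = 7844625$ ($l = \left(-7125\right) \left(-1101\right) = 7844625$)
$\frac{1}{l - 16560} = \frac{1}{7844625 - 16560} = \frac{1}{7828065}$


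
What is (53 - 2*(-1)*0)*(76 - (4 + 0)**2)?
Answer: 3180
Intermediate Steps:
(53 - 2*(-1)*0)*(76 - (4 + 0)**2) = (53 + 2*0)*(76 - 1*4**2) = (53 + 0)*(76 - 1*16) = 53*(76 - 16) = 53*60 = 3180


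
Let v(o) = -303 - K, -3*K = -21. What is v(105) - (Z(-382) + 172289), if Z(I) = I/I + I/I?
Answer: -172601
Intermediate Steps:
Z(I) = 2 (Z(I) = 1 + 1 = 2)
K = 7 (K = -⅓*(-21) = 7)
v(o) = -310 (v(o) = -303 - 1*7 = -303 - 7 = -310)
v(105) - (Z(-382) + 172289) = -310 - (2 + 172289) = -310 - 1*172291 = -310 - 172291 = -172601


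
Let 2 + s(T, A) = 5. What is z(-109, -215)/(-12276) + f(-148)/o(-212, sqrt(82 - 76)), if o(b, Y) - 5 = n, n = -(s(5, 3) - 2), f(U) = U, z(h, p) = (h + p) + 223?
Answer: -454111/12276 ≈ -36.992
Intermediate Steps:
s(T, A) = 3 (s(T, A) = -2 + 5 = 3)
z(h, p) = 223 + h + p
n = -1 (n = -(3 - 2) = -1*1 = -1)
o(b, Y) = 4 (o(b, Y) = 5 - 1 = 4)
z(-109, -215)/(-12276) + f(-148)/o(-212, sqrt(82 - 76)) = (223 - 109 - 215)/(-12276) - 148/4 = -101*(-1/12276) - 148*1/4 = 101/12276 - 37 = -454111/12276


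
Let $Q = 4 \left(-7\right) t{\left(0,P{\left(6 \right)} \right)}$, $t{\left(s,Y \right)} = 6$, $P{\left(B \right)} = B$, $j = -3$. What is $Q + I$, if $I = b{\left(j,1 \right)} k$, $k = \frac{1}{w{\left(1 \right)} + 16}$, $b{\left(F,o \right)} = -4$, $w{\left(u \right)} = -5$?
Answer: $- \frac{1852}{11} \approx -168.36$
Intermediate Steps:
$k = \frac{1}{11}$ ($k = \frac{1}{-5 + 16} = \frac{1}{11} \approx 0.090909$)
$Q = -168$ ($Q = 4 \left(-7\right) 6 = \left(-28\right) 6 = -168$)
$I = - \frac{4}{11}$ ($I = \left(-4\right) \frac{1}{11} = - \frac{4}{11} \approx -0.36364$)
$Q + I = -168 - \frac{4}{11} = - \frac{1852}{11}$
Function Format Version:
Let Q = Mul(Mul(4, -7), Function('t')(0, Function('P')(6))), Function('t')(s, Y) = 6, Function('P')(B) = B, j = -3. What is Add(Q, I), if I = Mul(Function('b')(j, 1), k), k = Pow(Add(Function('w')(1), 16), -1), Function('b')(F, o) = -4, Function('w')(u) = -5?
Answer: Rational(-1852, 11) ≈ -168.36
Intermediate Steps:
k = Rational(1, 11) (k = Pow(Add(-5, 16), -1) = Pow(11, -1) = Rational(1, 11) ≈ 0.090909)
Q = -168 (Q = Mul(Mul(4, -7), 6) = Mul(-28, 6) = -168)
I = Rational(-4, 11) (I = Mul(-4, Rational(1, 11)) = Rational(-4, 11) ≈ -0.36364)
Add(Q, I) = Add(-168, Rational(-4, 11)) = Rational(-1852, 11)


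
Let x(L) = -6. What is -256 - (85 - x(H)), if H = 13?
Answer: -347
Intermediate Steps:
-256 - (85 - x(H)) = -256 - (85 - 1*(-6)) = -256 - (85 + 6) = -256 - 1*91 = -256 - 91 = -347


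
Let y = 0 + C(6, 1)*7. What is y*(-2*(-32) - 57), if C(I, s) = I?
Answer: 294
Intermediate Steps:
y = 42 (y = 0 + 6*7 = 0 + 42 = 42)
y*(-2*(-32) - 57) = 42*(-2*(-32) - 57) = 42*(64 - 57) = 42*7 = 294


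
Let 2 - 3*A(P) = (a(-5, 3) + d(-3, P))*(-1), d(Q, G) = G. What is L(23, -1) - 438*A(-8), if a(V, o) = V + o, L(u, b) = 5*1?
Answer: 1173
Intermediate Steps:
L(u, b) = 5
A(P) = P/3 (A(P) = ⅔ - ((-5 + 3) + P)*(-1)/3 = ⅔ - (-2 + P)*(-1)/3 = ⅔ - (2 - P)/3 = ⅔ + (-⅔ + P/3) = P/3)
L(23, -1) - 438*A(-8) = 5 - 146*(-8) = 5 - 438*(-8/3) = 5 + 1168 = 1173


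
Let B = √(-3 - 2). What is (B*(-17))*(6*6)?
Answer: -612*I*√5 ≈ -1368.5*I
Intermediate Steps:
B = I*√5 (B = √(-5) = I*√5 ≈ 2.2361*I)
(B*(-17))*(6*6) = ((I*√5)*(-17))*(6*6) = -17*I*√5*36 = -612*I*√5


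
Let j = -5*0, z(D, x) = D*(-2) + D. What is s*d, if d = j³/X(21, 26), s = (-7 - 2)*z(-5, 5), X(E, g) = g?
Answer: 0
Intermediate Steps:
z(D, x) = -D (z(D, x) = -2*D + D = -D)
j = 0
s = -45 (s = (-7 - 2)*(-1*(-5)) = -9*5 = -45)
d = 0 (d = 0³/26 = 0*(1/26) = 0)
s*d = -45*0 = 0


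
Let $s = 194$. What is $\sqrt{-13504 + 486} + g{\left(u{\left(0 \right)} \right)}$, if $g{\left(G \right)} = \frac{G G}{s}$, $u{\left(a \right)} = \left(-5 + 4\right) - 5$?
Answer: $\frac{18}{97} + i \sqrt{13018} \approx 0.18557 + 114.1 i$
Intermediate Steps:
$u{\left(a \right)} = -6$ ($u{\left(a \right)} = -1 - 5 = -6$)
$g{\left(G \right)} = \frac{G^{2}}{194}$ ($g{\left(G \right)} = \frac{G G}{194} = G^{2} \cdot \frac{1}{194} = \frac{G^{2}}{194}$)
$\sqrt{-13504 + 486} + g{\left(u{\left(0 \right)} \right)} = \sqrt{-13504 + 486} + \frac{\left(-6\right)^{2}}{194} = \sqrt{-13018} + \frac{1}{194} \cdot 36 = i \sqrt{13018} + \frac{18}{97} = \frac{18}{97} + i \sqrt{13018}$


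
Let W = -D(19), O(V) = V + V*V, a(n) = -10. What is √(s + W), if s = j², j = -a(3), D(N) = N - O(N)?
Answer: √461 ≈ 21.471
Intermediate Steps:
O(V) = V + V²
D(N) = N - N*(1 + N)
j = 10 (j = -1*(-10) = 10)
s = 100 (s = 10² = 100)
W = 361 (W = -(-1)*19² = -(-1)*361 = -1*(-361) = 361)
√(s + W) = √(100 + 361) = √461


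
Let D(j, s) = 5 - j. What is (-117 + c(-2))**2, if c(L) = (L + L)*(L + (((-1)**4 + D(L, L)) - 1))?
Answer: 18769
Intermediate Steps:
c(L) = 10*L (c(L) = (L + L)*(L + (((-1)**4 + (5 - L)) - 1)) = (2*L)*(L + ((1 + (5 - L)) - 1)) = (2*L)*(L + ((6 - L) - 1)) = (2*L)*(L + (5 - L)) = (2*L)*5 = 10*L)
(-117 + c(-2))**2 = (-117 + 10*(-2))**2 = (-117 - 20)**2 = (-137)**2 = 18769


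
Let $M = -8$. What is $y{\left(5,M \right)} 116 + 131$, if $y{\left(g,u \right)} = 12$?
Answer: $1523$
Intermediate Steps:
$y{\left(5,M \right)} 116 + 131 = 12 \cdot 116 + 131 = 1392 + 131 = 1523$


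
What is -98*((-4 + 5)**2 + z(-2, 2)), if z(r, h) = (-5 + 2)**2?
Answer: -980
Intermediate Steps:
z(r, h) = 9 (z(r, h) = (-3)**2 = 9)
-98*((-4 + 5)**2 + z(-2, 2)) = -98*((-4 + 5)**2 + 9) = -98*(1**2 + 9) = -98*(1 + 9) = -98*10 = -980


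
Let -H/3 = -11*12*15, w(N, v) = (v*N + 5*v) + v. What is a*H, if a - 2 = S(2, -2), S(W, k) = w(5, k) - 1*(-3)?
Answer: -100980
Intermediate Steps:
w(N, v) = 6*v + N*v (w(N, v) = (N*v + 5*v) + v = (5*v + N*v) + v = 6*v + N*v)
S(W, k) = 3 + 11*k (S(W, k) = k*(6 + 5) - 1*(-3) = k*11 + 3 = 11*k + 3 = 3 + 11*k)
H = 5940 (H = -3*(-11*12)*15 = -(-396)*15 = -3*(-1980) = 5940)
a = -17 (a = 2 + (3 + 11*(-2)) = 2 + (3 - 22) = 2 - 19 = -17)
a*H = -17*5940 = -100980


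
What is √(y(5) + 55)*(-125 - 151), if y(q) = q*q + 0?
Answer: -1104*√5 ≈ -2468.6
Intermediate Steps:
y(q) = q² (y(q) = q² + 0 = q²)
√(y(5) + 55)*(-125 - 151) = √(5² + 55)*(-125 - 151) = √(25 + 55)*(-276) = √80*(-276) = (4*√5)*(-276) = -1104*√5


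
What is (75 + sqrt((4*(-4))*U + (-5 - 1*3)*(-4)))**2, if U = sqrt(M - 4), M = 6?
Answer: (75 + 4*sqrt(2 - sqrt(2)))**2 ≈ 6093.6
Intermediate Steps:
U = sqrt(2) (U = sqrt(6 - 4) = sqrt(2) ≈ 1.4142)
(75 + sqrt((4*(-4))*U + (-5 - 1*3)*(-4)))**2 = (75 + sqrt((4*(-4))*sqrt(2) + (-5 - 1*3)*(-4)))**2 = (75 + sqrt(-16*sqrt(2) + (-5 - 3)*(-4)))**2 = (75 + sqrt(-16*sqrt(2) - 8*(-4)))**2 = (75 + sqrt(-16*sqrt(2) + 32))**2 = (75 + sqrt(32 - 16*sqrt(2)))**2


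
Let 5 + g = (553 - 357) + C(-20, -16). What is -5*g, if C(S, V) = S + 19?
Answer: -950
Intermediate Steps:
C(S, V) = 19 + S
g = 190 (g = -5 + ((553 - 357) + (19 - 20)) = -5 + (196 - 1) = -5 + 195 = 190)
-5*g = -5*190 = -950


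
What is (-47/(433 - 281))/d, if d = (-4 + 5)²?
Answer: -47/152 ≈ -0.30921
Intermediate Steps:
d = 1 (d = 1² = 1)
(-47/(433 - 281))/d = -47/(433 - 281)/1 = -47/152*1 = -47/152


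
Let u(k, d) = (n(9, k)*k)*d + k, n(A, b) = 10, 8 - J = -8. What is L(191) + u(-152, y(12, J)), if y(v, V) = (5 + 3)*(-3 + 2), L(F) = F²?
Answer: 48489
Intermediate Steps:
J = 16 (J = 8 - 1*(-8) = 8 + 8 = 16)
y(v, V) = -8 (y(v, V) = 8*(-1) = -8)
u(k, d) = k + 10*d*k (u(k, d) = (10*k)*d + k = 10*d*k + k = k + 10*d*k)
L(191) + u(-152, y(12, J)) = 191² - 152*(1 + 10*(-8)) = 36481 - 152*(1 - 80) = 36481 - 152*(-79) = 36481 + 12008 = 48489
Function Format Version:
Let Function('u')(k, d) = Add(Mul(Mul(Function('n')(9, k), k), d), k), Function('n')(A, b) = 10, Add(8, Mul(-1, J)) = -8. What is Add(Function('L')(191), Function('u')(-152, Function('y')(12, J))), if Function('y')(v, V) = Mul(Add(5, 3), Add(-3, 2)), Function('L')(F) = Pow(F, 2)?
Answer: 48489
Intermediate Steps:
J = 16 (J = Add(8, Mul(-1, -8)) = Add(8, 8) = 16)
Function('y')(v, V) = -8 (Function('y')(v, V) = Mul(8, -1) = -8)
Function('u')(k, d) = Add(k, Mul(10, d, k)) (Function('u')(k, d) = Add(Mul(Mul(10, k), d), k) = Add(Mul(10, d, k), k) = Add(k, Mul(10, d, k)))
Add(Function('L')(191), Function('u')(-152, Function('y')(12, J))) = Add(Pow(191, 2), Mul(-152, Add(1, Mul(10, -8)))) = Add(36481, Mul(-152, Add(1, -80))) = Add(36481, Mul(-152, -79)) = Add(36481, 12008) = 48489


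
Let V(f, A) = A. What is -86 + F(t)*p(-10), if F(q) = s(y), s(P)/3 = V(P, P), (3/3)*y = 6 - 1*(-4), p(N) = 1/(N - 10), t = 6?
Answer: -175/2 ≈ -87.500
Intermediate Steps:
p(N) = 1/(-10 + N)
y = 10 (y = 6 - 1*(-4) = 6 + 4 = 10)
s(P) = 3*P
F(q) = 30 (F(q) = 3*10 = 30)
-86 + F(t)*p(-10) = -86 + 30/(-10 - 10) = -86 + 30/(-20) = -86 + 30*(-1/20) = -86 - 3/2 = -175/2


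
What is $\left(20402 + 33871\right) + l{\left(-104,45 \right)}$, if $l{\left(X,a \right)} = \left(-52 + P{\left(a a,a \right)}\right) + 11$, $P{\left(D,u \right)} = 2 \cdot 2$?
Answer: $54236$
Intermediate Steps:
$P{\left(D,u \right)} = 4$
$l{\left(X,a \right)} = -37$ ($l{\left(X,a \right)} = \left(-52 + 4\right) + 11 = -48 + 11 = -37$)
$\left(20402 + 33871\right) + l{\left(-104,45 \right)} = \left(20402 + 33871\right) - 37 = 54273 - 37 = 54236$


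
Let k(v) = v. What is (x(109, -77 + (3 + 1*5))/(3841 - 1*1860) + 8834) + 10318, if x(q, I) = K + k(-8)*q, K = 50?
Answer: 37939290/1981 ≈ 19152.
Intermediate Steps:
x(q, I) = 50 - 8*q
(x(109, -77 + (3 + 1*5))/(3841 - 1*1860) + 8834) + 10318 = ((50 - 8*109)/(3841 - 1*1860) + 8834) + 10318 = ((50 - 872)/(3841 - 1860) + 8834) + 10318 = (-822/1981 + 8834) + 10318 = 17499332/1981 + 10318 = 37939290/1981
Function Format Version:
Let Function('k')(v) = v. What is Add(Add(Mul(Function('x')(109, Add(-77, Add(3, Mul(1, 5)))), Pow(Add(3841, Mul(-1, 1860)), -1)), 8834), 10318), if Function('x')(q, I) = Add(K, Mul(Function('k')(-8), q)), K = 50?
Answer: Rational(37939290, 1981) ≈ 19152.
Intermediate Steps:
Function('x')(q, I) = Add(50, Mul(-8, q))
Add(Add(Mul(Function('x')(109, Add(-77, Add(3, Mul(1, 5)))), Pow(Add(3841, Mul(-1, 1860)), -1)), 8834), 10318) = Add(Add(Mul(Add(50, Mul(-8, 109)), Pow(Add(3841, Mul(-1, 1860)), -1)), 8834), 10318) = Add(Add(Mul(Add(50, -872), Pow(Add(3841, -1860), -1)), 8834), 10318) = Add(Add(Mul(-822, Pow(1981, -1)), 8834), 10318) = Add(Add(Mul(-822, Rational(1, 1981)), 8834), 10318) = Add(Add(Rational(-822, 1981), 8834), 10318) = Add(Rational(17499332, 1981), 10318) = Rational(37939290, 1981)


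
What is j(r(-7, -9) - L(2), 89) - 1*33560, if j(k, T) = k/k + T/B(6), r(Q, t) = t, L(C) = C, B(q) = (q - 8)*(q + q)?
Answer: -805505/24 ≈ -33563.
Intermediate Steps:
B(q) = 2*q*(-8 + q) (B(q) = (-8 + q)*(2*q) = 2*q*(-8 + q))
j(k, T) = 1 - T/24 (j(k, T) = k/k + T/((2*6*(-8 + 6))) = 1 + T/((2*6*(-2))) = 1 + T/(-24) = 1 + T*(-1/24) = 1 - T/24)
j(r(-7, -9) - L(2), 89) - 1*33560 = (1 - 1/24*89) - 1*33560 = (1 - 89/24) - 33560 = -65/24 - 33560 = -805505/24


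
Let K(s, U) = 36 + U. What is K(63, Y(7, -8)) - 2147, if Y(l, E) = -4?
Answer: -2115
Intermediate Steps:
K(63, Y(7, -8)) - 2147 = (36 - 4) - 2147 = 32 - 2147 = -2115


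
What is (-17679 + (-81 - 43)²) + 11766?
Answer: 9463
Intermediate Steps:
(-17679 + (-81 - 43)²) + 11766 = (-17679 + (-124)²) + 11766 = (-17679 + 15376) + 11766 = -2303 + 11766 = 9463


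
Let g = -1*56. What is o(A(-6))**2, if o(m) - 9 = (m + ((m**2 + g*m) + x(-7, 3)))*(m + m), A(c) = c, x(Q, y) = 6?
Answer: 19847025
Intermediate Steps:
g = -56
o(m) = 9 + 2*m*(6 + m**2 - 55*m) (o(m) = 9 + (m + ((m**2 - 56*m) + 6))*(m + m) = 9 + (m + (6 + m**2 - 56*m))*(2*m) = 9 + (6 + m**2 - 55*m)*(2*m) = 9 + 2*m*(6 + m**2 - 55*m))
o(A(-6))**2 = (9 - 110*(-6)**2 + 2*(-6)**3 + 12*(-6))**2 = (9 - 110*36 + 2*(-216) - 72)**2 = (9 - 3960 - 432 - 72)**2 = (-4455)**2 = 19847025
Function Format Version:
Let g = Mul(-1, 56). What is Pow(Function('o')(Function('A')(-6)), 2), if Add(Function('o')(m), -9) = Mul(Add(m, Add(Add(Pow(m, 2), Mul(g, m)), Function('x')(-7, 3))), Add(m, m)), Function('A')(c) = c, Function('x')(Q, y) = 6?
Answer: 19847025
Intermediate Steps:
g = -56
Function('o')(m) = Add(9, Mul(2, m, Add(6, Pow(m, 2), Mul(-55, m)))) (Function('o')(m) = Add(9, Mul(Add(m, Add(Add(Pow(m, 2), Mul(-56, m)), 6)), Add(m, m))) = Add(9, Mul(Add(m, Add(6, Pow(m, 2), Mul(-56, m))), Mul(2, m))) = Add(9, Mul(Add(6, Pow(m, 2), Mul(-55, m)), Mul(2, m))) = Add(9, Mul(2, m, Add(6, Pow(m, 2), Mul(-55, m)))))
Pow(Function('o')(Function('A')(-6)), 2) = Pow(Add(9, Mul(-110, Pow(-6, 2)), Mul(2, Pow(-6, 3)), Mul(12, -6)), 2) = Pow(Add(9, Mul(-110, 36), Mul(2, -216), -72), 2) = Pow(Add(9, -3960, -432, -72), 2) = Pow(-4455, 2) = 19847025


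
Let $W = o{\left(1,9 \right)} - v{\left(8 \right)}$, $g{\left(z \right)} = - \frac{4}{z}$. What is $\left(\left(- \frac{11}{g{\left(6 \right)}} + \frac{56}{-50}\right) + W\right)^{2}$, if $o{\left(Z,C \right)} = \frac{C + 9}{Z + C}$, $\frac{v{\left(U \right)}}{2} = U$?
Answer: $\frac{3481}{2500} \approx 1.3924$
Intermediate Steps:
$v{\left(U \right)} = 2 U$
$o{\left(Z,C \right)} = \frac{9 + C}{C + Z}$
$W = - \frac{71}{5}$ ($W = \frac{9 + 9}{9 + 1} - 2 \cdot 8 = \frac{1}{10} \cdot 18 - 16 = \frac{9}{5} - 16 = - \frac{71}{5} \approx -14.2$)
$\left(\left(- \frac{11}{g{\left(6 \right)}} + \frac{56}{-50}\right) + W\right)^{2} = \left(\left(- \frac{11}{\left(-4\right) \frac{1}{6}} + \frac{56}{-50}\right) - \frac{71}{5}\right)^{2} = \left(\left(- \frac{11}{\left(-4\right) \frac{1}{6}} + 56 \left(- \frac{1}{50}\right)\right) - \frac{71}{5}\right)^{2} = \left(\left(- \frac{11}{- \frac{2}{3}} - \frac{28}{25}\right) - \frac{71}{5}\right)^{2} = \left(\left(\left(-11\right) \left(- \frac{3}{2}\right) - \frac{28}{25}\right) - \frac{71}{5}\right)^{2} = \left(\left(\frac{33}{2} - \frac{28}{25}\right) - \frac{71}{5}\right)^{2} = \left(\frac{769}{50} - \frac{71}{5}\right)^{2} = \left(\frac{59}{50}\right)^{2} = \frac{3481}{2500}$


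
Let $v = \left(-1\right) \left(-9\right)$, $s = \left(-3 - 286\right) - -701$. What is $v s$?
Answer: $3708$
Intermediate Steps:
$s = 412$ ($s = -289 + 701 = 412$)
$v = 9$
$v s = 9 \cdot 412 = 3708$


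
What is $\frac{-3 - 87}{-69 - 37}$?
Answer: $\frac{45}{53} \approx 0.84906$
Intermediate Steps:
$\frac{-3 - 87}{-69 - 37} = \frac{1}{-69 - 37} \left(-90\right) = \frac{1}{-106} \left(-90\right) = \left(- \frac{1}{106}\right) \left(-90\right) = \frac{45}{53}$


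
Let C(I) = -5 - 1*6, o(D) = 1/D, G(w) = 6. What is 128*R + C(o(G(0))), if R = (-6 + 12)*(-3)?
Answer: -2315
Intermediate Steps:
R = -18 (R = 6*(-3) = -18)
C(I) = -11 (C(I) = -5 - 6 = -11)
128*R + C(o(G(0))) = 128*(-18) - 11 = -2304 - 11 = -2315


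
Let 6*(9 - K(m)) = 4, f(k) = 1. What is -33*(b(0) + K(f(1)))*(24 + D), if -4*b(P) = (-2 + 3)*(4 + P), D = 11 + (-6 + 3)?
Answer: -7744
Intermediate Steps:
K(m) = 25/3 (K(m) = 9 - ⅙*4 = 9 - ⅔ = 25/3)
D = 8 (D = 11 - 3 = 8)
b(P) = -1 - P/4 (b(P) = -(-2 + 3)*(4 + P)/4 = -(4 + P)/4 = -1 - P/4)
-33*(b(0) + K(f(1)))*(24 + D) = -33*((-1 - ¼*0) + 25/3)*(24 + 8) = -33*((-1 + 0) + 25/3)*32 = -33*(-1 + 25/3)*32 = -242*32 = -33*704/3 = -7744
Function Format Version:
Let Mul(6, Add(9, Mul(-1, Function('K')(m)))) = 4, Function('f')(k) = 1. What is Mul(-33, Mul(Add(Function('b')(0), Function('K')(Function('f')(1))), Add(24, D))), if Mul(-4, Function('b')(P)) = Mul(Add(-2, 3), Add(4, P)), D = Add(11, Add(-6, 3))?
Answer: -7744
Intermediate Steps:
Function('K')(m) = Rational(25, 3) (Function('K')(m) = Add(9, Mul(Rational(-1, 6), 4)) = Add(9, Rational(-2, 3)) = Rational(25, 3))
D = 8 (D = Add(11, -3) = 8)
Function('b')(P) = Add(-1, Mul(Rational(-1, 4), P)) (Function('b')(P) = Mul(Rational(-1, 4), Mul(Add(-2, 3), Add(4, P))) = Mul(Rational(-1, 4), Mul(1, Add(4, P))) = Mul(Rational(-1, 4), Add(4, P)) = Add(-1, Mul(Rational(-1, 4), P)))
Mul(-33, Mul(Add(Function('b')(0), Function('K')(Function('f')(1))), Add(24, D))) = Mul(-33, Mul(Add(Add(-1, Mul(Rational(-1, 4), 0)), Rational(25, 3)), Add(24, 8))) = Mul(-33, Mul(Add(Add(-1, 0), Rational(25, 3)), 32)) = Mul(-33, Mul(Add(-1, Rational(25, 3)), 32)) = Mul(-33, Mul(Rational(22, 3), 32)) = Mul(-33, Rational(704, 3)) = -7744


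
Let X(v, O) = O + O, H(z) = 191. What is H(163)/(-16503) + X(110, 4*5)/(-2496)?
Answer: -47369/1716312 ≈ -0.027599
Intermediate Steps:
X(v, O) = 2*O
H(163)/(-16503) + X(110, 4*5)/(-2496) = 191/(-16503) + (2*(4*5))/(-2496) = 191*(-1/16503) + (2*20)*(-1/2496) = -191/16503 + 40*(-1/2496) = -191/16503 - 5/312 = -47369/1716312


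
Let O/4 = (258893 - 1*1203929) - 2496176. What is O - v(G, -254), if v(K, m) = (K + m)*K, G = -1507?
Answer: -16418675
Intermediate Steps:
v(K, m) = K*(K + m)
O = -13764848 (O = 4*((258893 - 1*1203929) - 2496176) = 4*((258893 - 1203929) - 2496176) = 4*(-945036 - 2496176) = 4*(-3441212) = -13764848)
O - v(G, -254) = -13764848 - (-1507)*(-1507 - 254) = -13764848 - (-1507)*(-1761) = -13764848 - 1*2653827 = -13764848 - 2653827 = -16418675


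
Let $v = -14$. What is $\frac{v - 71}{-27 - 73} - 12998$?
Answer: $- \frac{259943}{20} \approx -12997.0$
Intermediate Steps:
$\frac{v - 71}{-27 - 73} - 12998 = \frac{-14 - 71}{-27 - 73} - 12998 = - \frac{85}{-100} - 12998 = \left(-85\right) \left(- \frac{1}{100}\right) - 12998 = \frac{17}{20} - 12998 = - \frac{259943}{20}$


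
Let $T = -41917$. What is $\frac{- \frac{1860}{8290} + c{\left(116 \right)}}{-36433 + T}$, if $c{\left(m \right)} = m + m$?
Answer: $- \frac{96071}{32476075} \approx -0.0029582$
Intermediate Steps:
$c{\left(m \right)} = 2 m$
$\frac{- \frac{1860}{8290} + c{\left(116 \right)}}{-36433 + T} = \frac{- \frac{1860}{8290} + 2 \cdot 116}{-36433 - 41917} = \frac{\left(-1860\right) \frac{1}{8290} + 232}{-78350} = \left(- \frac{186}{829} + 232\right) \left(- \frac{1}{78350}\right) = \frac{192142}{829} \left(- \frac{1}{78350}\right) = - \frac{96071}{32476075}$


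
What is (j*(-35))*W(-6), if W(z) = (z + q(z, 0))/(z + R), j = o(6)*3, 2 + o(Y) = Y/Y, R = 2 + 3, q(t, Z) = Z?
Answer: 630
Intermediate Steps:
R = 5
o(Y) = -1 (o(Y) = -2 + Y/Y = -2 + 1 = -1)
j = -3 (j = -1*3 = -3)
W(z) = z/(5 + z) (W(z) = (z + 0)/(z + 5) = z/(5 + z))
(j*(-35))*W(-6) = (-3*(-35))*(-6/(5 - 6)) = 105*(-6/(-1)) = 105*(-6*(-1)) = 105*6 = 630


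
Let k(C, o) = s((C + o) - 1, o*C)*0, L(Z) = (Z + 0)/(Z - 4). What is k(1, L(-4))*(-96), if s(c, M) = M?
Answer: 0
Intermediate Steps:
L(Z) = Z/(-4 + Z)
k(C, o) = 0 (k(C, o) = (o*C)*0 = (C*o)*0 = 0)
k(1, L(-4))*(-96) = 0*(-96) = 0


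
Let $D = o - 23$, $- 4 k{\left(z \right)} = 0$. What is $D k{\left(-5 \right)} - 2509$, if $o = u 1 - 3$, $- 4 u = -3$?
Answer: $-2509$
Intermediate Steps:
$u = \frac{3}{4}$ ($u = \left(- \frac{1}{4}\right) \left(-3\right) = \frac{3}{4} \approx 0.75$)
$k{\left(z \right)} = 0$ ($k{\left(z \right)} = \left(- \frac{1}{4}\right) 0 = 0$)
$o = - \frac{9}{4}$ ($o = \frac{3}{4} \cdot 1 - 3 = \frac{3}{4} - 3 = - \frac{9}{4} \approx -2.25$)
$D = - \frac{101}{4}$ ($D = - \frac{9}{4} - 23 = - \frac{101}{4} \approx -25.25$)
$D k{\left(-5 \right)} - 2509 = \left(- \frac{101}{4}\right) 0 - 2509 = 0 - 2509 = -2509$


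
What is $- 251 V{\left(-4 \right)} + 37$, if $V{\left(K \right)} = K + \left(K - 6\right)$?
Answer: $3551$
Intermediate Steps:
$V{\left(K \right)} = -6 + 2 K$ ($V{\left(K \right)} = K + \left(-6 + K\right) = -6 + 2 K$)
$- 251 V{\left(-4 \right)} + 37 = - 251 \left(-6 + 2 \left(-4\right)\right) + 37 = - 251 \left(-6 - 8\right) + 37 = \left(-251\right) \left(-14\right) + 37 = 3514 + 37 = 3551$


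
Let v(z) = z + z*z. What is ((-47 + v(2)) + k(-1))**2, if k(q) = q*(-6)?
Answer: 1225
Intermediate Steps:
k(q) = -6*q
v(z) = z + z**2
((-47 + v(2)) + k(-1))**2 = ((-47 + 2*(1 + 2)) - 6*(-1))**2 = ((-47 + 2*3) + 6)**2 = ((-47 + 6) + 6)**2 = (-41 + 6)**2 = (-35)**2 = 1225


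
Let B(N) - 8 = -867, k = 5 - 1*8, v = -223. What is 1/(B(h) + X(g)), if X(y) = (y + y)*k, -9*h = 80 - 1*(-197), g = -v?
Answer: -1/2197 ≈ -0.00045517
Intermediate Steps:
k = -3 (k = 5 - 8 = -3)
g = 223 (g = -1*(-223) = 223)
h = -277/9 (h = -(80 - 1*(-197))/9 = -(80 + 197)/9 = -⅑*277 = -277/9 ≈ -30.778)
B(N) = -859 (B(N) = 8 - 867 = -859)
X(y) = -6*y (X(y) = (y + y)*(-3) = (2*y)*(-3) = -6*y)
1/(B(h) + X(g)) = 1/(-859 - 6*223) = 1/(-859 - 1338) = 1/(-2197) = -1/2197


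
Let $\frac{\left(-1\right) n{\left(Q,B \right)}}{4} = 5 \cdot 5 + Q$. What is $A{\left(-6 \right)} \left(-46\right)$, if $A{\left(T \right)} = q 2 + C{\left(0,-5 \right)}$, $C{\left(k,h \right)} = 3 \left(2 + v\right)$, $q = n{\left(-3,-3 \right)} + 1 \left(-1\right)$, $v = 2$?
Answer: $7636$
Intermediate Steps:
$n{\left(Q,B \right)} = -100 - 4 Q$ ($n{\left(Q,B \right)} = - 4 \left(5 \cdot 5 + Q\right) = - 4 \left(25 + Q\right) = -100 - 4 Q$)
$q = -89$ ($q = \left(-100 - -12\right) + 1 \left(-1\right) = \left(-100 + 12\right) - 1 = -88 - 1 = -89$)
$C{\left(k,h \right)} = 12$ ($C{\left(k,h \right)} = 3 \left(2 + 2\right) = 3 \cdot 4 = 12$)
$A{\left(T \right)} = -166$ ($A{\left(T \right)} = \left(-89\right) 2 + 12 = -178 + 12 = -166$)
$A{\left(-6 \right)} \left(-46\right) = \left(-166\right) \left(-46\right) = 7636$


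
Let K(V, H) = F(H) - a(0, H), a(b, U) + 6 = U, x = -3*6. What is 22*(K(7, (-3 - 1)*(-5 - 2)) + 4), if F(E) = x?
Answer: -792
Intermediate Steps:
x = -18
a(b, U) = -6 + U
F(E) = -18
K(V, H) = -12 - H (K(V, H) = -18 - (-6 + H) = -18 + (6 - H) = -12 - H)
22*(K(7, (-3 - 1)*(-5 - 2)) + 4) = 22*((-12 - (-3 - 1)*(-5 - 2)) + 4) = 22*((-12 - (-4)*(-7)) + 4) = 22*((-12 - 1*28) + 4) = 22*((-12 - 28) + 4) = 22*(-40 + 4) = 22*(-36) = -792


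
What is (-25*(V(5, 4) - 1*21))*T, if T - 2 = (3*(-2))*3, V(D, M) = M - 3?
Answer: -8000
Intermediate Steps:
V(D, M) = -3 + M
T = -16 (T = 2 + (3*(-2))*3 = 2 - 6*3 = 2 - 18 = -16)
(-25*(V(5, 4) - 1*21))*T = -25*((-3 + 4) - 1*21)*(-16) = -25*(1 - 21)*(-16) = -25*(-20)*(-16) = 500*(-16) = -8000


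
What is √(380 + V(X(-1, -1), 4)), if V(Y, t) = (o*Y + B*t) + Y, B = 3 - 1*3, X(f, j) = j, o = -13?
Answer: 14*√2 ≈ 19.799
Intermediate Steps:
B = 0 (B = 3 - 3 = 0)
V(Y, t) = -12*Y (V(Y, t) = (-13*Y + 0*t) + Y = (-13*Y + 0) + Y = -13*Y + Y = -12*Y)
√(380 + V(X(-1, -1), 4)) = √(380 - 12*(-1)) = √(380 + 12) = √392 = 14*√2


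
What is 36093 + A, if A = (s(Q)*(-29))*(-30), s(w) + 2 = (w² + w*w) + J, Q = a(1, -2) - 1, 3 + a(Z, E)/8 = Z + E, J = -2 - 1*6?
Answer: 1922253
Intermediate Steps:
J = -8 (J = -2 - 6 = -8)
a(Z, E) = -24 + 8*E + 8*Z (a(Z, E) = -24 + 8*(Z + E) = -24 + 8*(E + Z) = -24 + (8*E + 8*Z) = -24 + 8*E + 8*Z)
Q = -33 (Q = (-24 + 8*(-2) + 8*1) - 1 = (-24 - 16 + 8) - 1 = -32 - 1 = -33)
s(w) = -10 + 2*w² (s(w) = -2 + ((w² + w*w) - 8) = -2 + ((w² + w²) - 8) = -2 + (2*w² - 8) = -2 + (-8 + 2*w²) = -10 + 2*w²)
A = 1886160 (A = ((-10 + 2*(-33)²)*(-29))*(-30) = ((-10 + 2*1089)*(-29))*(-30) = ((-10 + 2178)*(-29))*(-30) = (2168*(-29))*(-30) = -62872*(-30) = 1886160)
36093 + A = 36093 + 1886160 = 1922253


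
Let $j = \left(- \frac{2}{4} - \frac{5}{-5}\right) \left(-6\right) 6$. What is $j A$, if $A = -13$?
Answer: $234$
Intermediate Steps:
$j = -18$ ($j = \left(\left(-2\right) \frac{1}{4} - -1\right) \left(-6\right) 6 = \left(- \frac{1}{2} + 1\right) \left(-6\right) 6 = \frac{1}{2} \left(-6\right) 6 = \left(-3\right) 6 = -18$)
$j A = \left(-18\right) \left(-13\right) = 234$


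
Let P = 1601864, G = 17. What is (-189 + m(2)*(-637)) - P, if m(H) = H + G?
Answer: -1614156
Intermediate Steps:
m(H) = 17 + H (m(H) = H + 17 = 17 + H)
(-189 + m(2)*(-637)) - P = (-189 + (17 + 2)*(-637)) - 1*1601864 = (-189 + 19*(-637)) - 1601864 = (-189 - 12103) - 1601864 = -12292 - 1601864 = -1614156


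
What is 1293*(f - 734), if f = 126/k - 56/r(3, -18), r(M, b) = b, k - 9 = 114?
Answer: -116076920/123 ≈ -9.4372e+5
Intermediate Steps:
k = 123 (k = 9 + 114 = 123)
f = 1526/369 (f = 126/123 - 56/(-18) = 126*(1/123) - 56*(-1/18) = 42/41 + 28/9 = 1526/369 ≈ 4.1355)
1293*(f - 734) = 1293*(1526/369 - 734) = 1293*(-269320/369) = -116076920/123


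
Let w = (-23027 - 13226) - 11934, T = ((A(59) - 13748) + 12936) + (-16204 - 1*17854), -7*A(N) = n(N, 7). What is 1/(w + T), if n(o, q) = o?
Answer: -7/581458 ≈ -1.2039e-5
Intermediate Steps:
A(N) = -N/7
T = -244149/7 (T = ((-⅐*59 - 13748) + 12936) + (-16204 - 1*17854) = ((-59/7 - 13748) + 12936) + (-16204 - 17854) = (-96295/7 + 12936) - 34058 = -5743/7 - 34058 = -244149/7 ≈ -34878.)
w = -48187 (w = -36253 - 11934 = -48187)
1/(w + T) = 1/(-48187 - 244149/7) = 1/(-581458/7) = -7/581458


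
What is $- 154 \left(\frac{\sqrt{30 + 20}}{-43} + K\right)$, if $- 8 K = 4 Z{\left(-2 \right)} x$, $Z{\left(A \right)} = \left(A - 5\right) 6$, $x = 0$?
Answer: $\frac{770 \sqrt{2}}{43} \approx 25.324$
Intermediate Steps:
$Z{\left(A \right)} = -30 + 6 A$ ($Z{\left(A \right)} = \left(-5 + A\right) 6 = -30 + 6 A$)
$K = 0$ ($K = - \frac{4 \left(-30 + 6 \left(-2\right)\right) 0}{8} = - \frac{4 \left(-30 - 12\right) 0}{8} = - \frac{4 \left(-42\right) 0}{8} = - \frac{\left(-168\right) 0}{8} = \left(- \frac{1}{8}\right) 0 = 0$)
$- 154 \left(\frac{\sqrt{30 + 20}}{-43} + K\right) = - 154 \left(\frac{\sqrt{30 + 20}}{-43} + 0\right) = - 154 \left(\sqrt{50} \left(- \frac{1}{43}\right) + 0\right) = - 154 \left(5 \sqrt{2} \left(- \frac{1}{43}\right) + 0\right) = - 154 \left(- \frac{5 \sqrt{2}}{43} + 0\right) = - 154 \left(- \frac{5 \sqrt{2}}{43}\right) = \frac{770 \sqrt{2}}{43}$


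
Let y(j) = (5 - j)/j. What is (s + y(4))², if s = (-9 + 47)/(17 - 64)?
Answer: 11025/35344 ≈ 0.31193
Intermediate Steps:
y(j) = (5 - j)/j
s = -38/47 (s = 38/(-47) = 38*(-1/47) = -38/47 ≈ -0.80851)
(s + y(4))² = (-38/47 + (5 - 1*4)/4)² = (-38/47 + (5 - 4)/4)² = (-38/47 + (¼)*1)² = (-38/47 + ¼)² = (-105/188)² = 11025/35344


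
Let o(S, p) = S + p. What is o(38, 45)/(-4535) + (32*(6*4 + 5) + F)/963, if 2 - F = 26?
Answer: 4019711/4367205 ≈ 0.92043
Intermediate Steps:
F = -24 (F = 2 - 1*26 = 2 - 26 = -24)
o(38, 45)/(-4535) + (32*(6*4 + 5) + F)/963 = (38 + 45)/(-4535) + (32*(6*4 + 5) - 24)/963 = 83*(-1/4535) + (32*(24 + 5) - 24)*(1/963) = -83/4535 + (32*29 - 24)*(1/963) = -83/4535 + (928 - 24)*(1/963) = -83/4535 + 904*(1/963) = -83/4535 + 904/963 = 4019711/4367205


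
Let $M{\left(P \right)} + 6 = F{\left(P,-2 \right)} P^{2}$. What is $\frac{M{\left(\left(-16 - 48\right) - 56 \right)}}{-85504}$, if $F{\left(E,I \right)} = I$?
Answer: $\frac{14403}{42752} \approx 0.3369$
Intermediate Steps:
$M{\left(P \right)} = -6 - 2 P^{2}$
$\frac{M{\left(\left(-16 - 48\right) - 56 \right)}}{-85504} = \frac{-6 - 2 \left(\left(-16 - 48\right) - 56\right)^{2}}{-85504} = \left(-6 - 2 \left(\left(-16 - 48\right) - 56\right)^{2}\right) \left(- \frac{1}{85504}\right) = \left(-6 - 2 \left(-64 - 56\right)^{2}\right) \left(- \frac{1}{85504}\right) = \left(-6 - 2 \left(-120\right)^{2}\right) \left(- \frac{1}{85504}\right) = \left(-6 - 28800\right) \left(- \frac{1}{85504}\right) = \left(-28806\right) \left(- \frac{1}{85504}\right) = \frac{14403}{42752}$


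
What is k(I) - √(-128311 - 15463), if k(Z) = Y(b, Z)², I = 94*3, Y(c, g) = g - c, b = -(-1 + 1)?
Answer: 79524 - I*√143774 ≈ 79524.0 - 379.18*I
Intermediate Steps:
b = 0 (b = -1*0 = 0)
I = 282
k(Z) = Z² (k(Z) = (Z - 1*0)² = (Z + 0)² = Z²)
k(I) - √(-128311 - 15463) = 282² - √(-128311 - 15463) = 79524 - √(-143774) = 79524 - I*√143774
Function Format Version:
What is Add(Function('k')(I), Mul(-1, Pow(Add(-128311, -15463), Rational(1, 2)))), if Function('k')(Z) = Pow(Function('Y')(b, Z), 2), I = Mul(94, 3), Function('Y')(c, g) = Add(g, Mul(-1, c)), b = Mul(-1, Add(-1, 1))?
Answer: Add(79524, Mul(-1, I, Pow(143774, Rational(1, 2)))) ≈ Add(79524., Mul(-379.18, I))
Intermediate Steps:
b = 0 (b = Mul(-1, 0) = 0)
I = 282
Function('k')(Z) = Pow(Z, 2) (Function('k')(Z) = Pow(Add(Z, Mul(-1, 0)), 2) = Pow(Add(Z, 0), 2) = Pow(Z, 2))
Add(Function('k')(I), Mul(-1, Pow(Add(-128311, -15463), Rational(1, 2)))) = Add(Pow(282, 2), Mul(-1, Pow(Add(-128311, -15463), Rational(1, 2)))) = Add(79524, Mul(-1, Pow(-143774, Rational(1, 2)))) = Add(79524, Mul(-1, Mul(I, Pow(143774, Rational(1, 2))))) = Add(79524, Mul(-1, I, Pow(143774, Rational(1, 2))))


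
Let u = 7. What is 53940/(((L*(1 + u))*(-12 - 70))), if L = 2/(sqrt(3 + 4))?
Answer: -13485*sqrt(7)/328 ≈ -108.77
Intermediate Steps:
L = 2*sqrt(7)/7 (L = 2/(sqrt(7)) = 2*(sqrt(7)/7) = 2*sqrt(7)/7 ≈ 0.75593)
53940/(((L*(1 + u))*(-12 - 70))) = 53940/((((2*sqrt(7)/7)*(1 + 7))*(-12 - 70))) = 53940/((((2*sqrt(7)/7)*8)*(-82))) = 53940/(((16*sqrt(7)/7)*(-82))) = 53940/((-1312*sqrt(7)/7)) = 53940*(-sqrt(7)/1312) = -13485*sqrt(7)/328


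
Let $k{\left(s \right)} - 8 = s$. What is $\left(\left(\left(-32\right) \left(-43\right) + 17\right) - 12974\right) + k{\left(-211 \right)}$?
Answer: $-11784$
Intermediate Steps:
$k{\left(s \right)} = 8 + s$
$\left(\left(\left(-32\right) \left(-43\right) + 17\right) - 12974\right) + k{\left(-211 \right)} = \left(\left(\left(-32\right) \left(-43\right) + 17\right) - 12974\right) + \left(8 - 211\right) = \left(\left(1376 + 17\right) - 12974\right) - 203 = \left(1393 - 12974\right) - 203 = -11581 - 203 = -11784$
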